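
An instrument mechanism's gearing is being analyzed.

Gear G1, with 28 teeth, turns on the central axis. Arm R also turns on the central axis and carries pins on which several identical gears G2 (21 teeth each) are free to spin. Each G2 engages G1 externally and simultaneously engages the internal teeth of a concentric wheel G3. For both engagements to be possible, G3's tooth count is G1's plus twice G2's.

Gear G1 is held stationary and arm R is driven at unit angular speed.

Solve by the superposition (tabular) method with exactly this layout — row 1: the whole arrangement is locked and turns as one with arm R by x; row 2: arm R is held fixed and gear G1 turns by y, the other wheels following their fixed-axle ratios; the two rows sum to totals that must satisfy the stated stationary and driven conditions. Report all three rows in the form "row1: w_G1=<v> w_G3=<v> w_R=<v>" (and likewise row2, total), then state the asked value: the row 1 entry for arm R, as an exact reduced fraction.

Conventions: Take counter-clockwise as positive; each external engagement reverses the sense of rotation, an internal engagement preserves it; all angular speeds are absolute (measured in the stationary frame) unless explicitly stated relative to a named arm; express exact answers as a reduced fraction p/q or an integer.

recognized (axles ride arm R): planetary set, 28/21/70 teeth
row 1 (train locked, turned with arm): all members turn x
row 2 (arm held, sun turns y): ω_ring = −(28/70)·y, ω_arm = 0
boundary: total ω_sun = x + y = 0 and total ω_arm = x = 1  ⇒  y = -1, x = 1
row 2 ring = −(28/70)·(-1) = 2/5
totals (row 1 + row 2): sun 1 + (-1) = 0, ring 1 + 2/5 = 7/5, arm 1 + 0 = 1
asked cell (row1, arm) = 1

row1: w_G1=1 w_G3=1 w_R=1
row2: w_G1=-1 w_G3=2/5 w_R=0
total: w_G1=0 w_G3=7/5 w_R=1
asked value: 1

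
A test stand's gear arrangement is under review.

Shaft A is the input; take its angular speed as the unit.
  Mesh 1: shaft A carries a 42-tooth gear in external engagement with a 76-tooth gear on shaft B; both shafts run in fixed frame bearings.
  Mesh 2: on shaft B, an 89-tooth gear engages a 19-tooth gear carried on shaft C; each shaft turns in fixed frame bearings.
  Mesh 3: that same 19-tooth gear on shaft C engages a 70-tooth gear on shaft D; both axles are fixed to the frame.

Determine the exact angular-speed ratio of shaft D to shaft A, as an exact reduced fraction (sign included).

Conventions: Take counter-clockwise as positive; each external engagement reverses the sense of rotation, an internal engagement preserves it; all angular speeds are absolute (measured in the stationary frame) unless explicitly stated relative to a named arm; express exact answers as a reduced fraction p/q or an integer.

-267/380

class = fixed-axis compound train [3 meshes; 3 ratios multiply, 3 sense flips]
mesh 1 [42T→76T]: running ratio 21/38, sense −
mesh 2 [89T→19T]: running ratio 1869/722, sense +
mesh 3 [19T→70T]: running ratio 267/380, sense −
ω_out/ω_in = -267/380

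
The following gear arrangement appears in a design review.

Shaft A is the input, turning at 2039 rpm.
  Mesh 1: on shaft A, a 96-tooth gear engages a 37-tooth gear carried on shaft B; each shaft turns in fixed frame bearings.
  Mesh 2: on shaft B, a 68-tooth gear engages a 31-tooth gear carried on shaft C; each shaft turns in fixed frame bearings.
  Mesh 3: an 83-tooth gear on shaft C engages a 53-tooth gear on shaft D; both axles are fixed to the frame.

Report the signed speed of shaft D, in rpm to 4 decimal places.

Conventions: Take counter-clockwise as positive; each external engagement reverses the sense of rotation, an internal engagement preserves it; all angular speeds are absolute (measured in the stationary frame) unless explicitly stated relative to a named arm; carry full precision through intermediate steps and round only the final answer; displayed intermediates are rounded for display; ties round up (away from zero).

-18173.3996 rpm

class = fixed-axis compound train [3 meshes; 3 ratios multiply, 3 sense flips]
mesh 1 [96T→37T]: ω = 2039.0000×96/37 = 5290.3784 rpm, sense flips to −
mesh 2 [68T→31T]: ω = 5290.3784×68/31 = 11604.7010 rpm, sense flips to +
mesh 3 [83T→53T]: ω = 11604.7010×83/53 = 18173.3996 rpm, sense flips to −
signed output speed = -18173.3996 rpm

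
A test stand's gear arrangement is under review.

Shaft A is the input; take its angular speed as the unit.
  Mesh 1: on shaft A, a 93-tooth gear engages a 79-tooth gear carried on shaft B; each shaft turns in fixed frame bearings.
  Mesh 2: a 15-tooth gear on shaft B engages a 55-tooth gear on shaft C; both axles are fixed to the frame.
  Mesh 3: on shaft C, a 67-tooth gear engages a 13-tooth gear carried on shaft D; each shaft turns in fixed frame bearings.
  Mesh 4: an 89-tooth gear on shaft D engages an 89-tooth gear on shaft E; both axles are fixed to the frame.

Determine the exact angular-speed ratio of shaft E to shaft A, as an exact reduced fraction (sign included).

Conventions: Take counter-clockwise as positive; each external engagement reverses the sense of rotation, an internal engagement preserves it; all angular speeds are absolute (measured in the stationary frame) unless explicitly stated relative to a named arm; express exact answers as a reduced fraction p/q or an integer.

18693/11297

class = fixed-axis compound train [4 meshes; 4 ratios multiply, 4 sense flips]
mesh 1 [93T→79T]: running ratio 93/79, sense −
mesh 2 [15T→55T]: running ratio 279/869, sense +
mesh 3 [67T→13T]: running ratio 18693/11297, sense −
mesh 4 [89T→89T]: running ratio 18693/11297, sense +
ω_out/ω_in = 18693/11297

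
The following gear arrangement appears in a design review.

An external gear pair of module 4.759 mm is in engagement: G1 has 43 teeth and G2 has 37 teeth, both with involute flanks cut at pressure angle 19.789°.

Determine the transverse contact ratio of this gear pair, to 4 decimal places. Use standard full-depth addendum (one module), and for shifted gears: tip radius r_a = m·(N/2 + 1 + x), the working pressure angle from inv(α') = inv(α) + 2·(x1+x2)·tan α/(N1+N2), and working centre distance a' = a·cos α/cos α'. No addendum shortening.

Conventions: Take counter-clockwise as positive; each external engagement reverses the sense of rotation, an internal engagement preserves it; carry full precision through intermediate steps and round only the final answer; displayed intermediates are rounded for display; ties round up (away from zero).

class = single-mesh tooth geometry [involute pair 43T × 37T, m = 4.759]
base radii: r_b1 = 96.276161, r_b2 = 82.842278
tip radii: r_a1 = 107.077500, r_a2 = 92.800500
no profile shift: α' = α, a' = a
action lengths: √(r_a1²−r_b1²) = 46.866745, √(r_a2²−r_b2²) = 41.822120
base pitch p_b = π·m·cos α = 14.067929
CR = (46.866745 + 41.822120 − 190.360000·sin 19.78900°)/14.067929 = 1.723146
contact ratio ≈ 1.7231

1.7231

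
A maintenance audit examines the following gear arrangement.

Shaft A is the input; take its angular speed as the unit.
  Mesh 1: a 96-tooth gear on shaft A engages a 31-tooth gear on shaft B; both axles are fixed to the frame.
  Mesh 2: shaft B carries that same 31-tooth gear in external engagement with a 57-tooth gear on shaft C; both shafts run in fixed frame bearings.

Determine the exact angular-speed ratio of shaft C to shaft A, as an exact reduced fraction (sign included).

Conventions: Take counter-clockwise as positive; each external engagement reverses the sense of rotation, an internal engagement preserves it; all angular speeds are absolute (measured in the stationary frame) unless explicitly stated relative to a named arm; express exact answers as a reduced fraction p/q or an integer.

class = fixed-axis compound train [2 meshes; 2 ratios multiply, 2 sense flips]
mesh 1 [96T→31T]: running ratio 96/31, sense −
mesh 2 [31T→57T]: running ratio 32/19, sense +
ω_out/ω_in = 32/19

32/19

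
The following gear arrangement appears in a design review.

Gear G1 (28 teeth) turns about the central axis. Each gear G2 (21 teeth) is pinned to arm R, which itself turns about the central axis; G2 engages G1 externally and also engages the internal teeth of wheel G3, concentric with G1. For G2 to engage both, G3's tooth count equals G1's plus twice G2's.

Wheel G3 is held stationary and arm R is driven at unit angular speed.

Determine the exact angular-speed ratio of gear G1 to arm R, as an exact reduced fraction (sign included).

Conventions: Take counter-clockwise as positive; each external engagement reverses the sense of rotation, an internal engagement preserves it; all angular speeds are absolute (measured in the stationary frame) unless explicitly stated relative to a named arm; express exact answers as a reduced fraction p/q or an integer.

class = planetary set [G3 = 28+2·21 = 70; Willis about the carrier]
ring teeth: 28 + 2·21 = 70
28(ω_sun−ω_arm) = −70(ω_ring−ω_arm),  ω_ring = 0, ω_arm = 1
ω_sun = 1 − (70/28)(0−1) = 7/2
ω_out/ω_in = 7/2

7/2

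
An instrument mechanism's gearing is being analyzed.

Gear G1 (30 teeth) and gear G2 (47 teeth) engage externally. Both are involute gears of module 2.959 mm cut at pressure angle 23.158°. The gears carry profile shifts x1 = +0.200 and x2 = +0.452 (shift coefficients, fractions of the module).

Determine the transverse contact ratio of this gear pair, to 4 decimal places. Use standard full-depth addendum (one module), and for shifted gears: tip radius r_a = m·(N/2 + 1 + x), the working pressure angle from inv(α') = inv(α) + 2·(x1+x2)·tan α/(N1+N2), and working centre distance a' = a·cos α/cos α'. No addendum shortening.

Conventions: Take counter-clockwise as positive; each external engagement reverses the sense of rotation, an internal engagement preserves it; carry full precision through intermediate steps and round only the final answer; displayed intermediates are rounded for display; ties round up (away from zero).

1.4931

single-mesh involute tooth geometry (30T engaging 47T at module 2.959)
base radii: r_b1 = 40.808628, r_b2 = 63.933518
tip radii: r_a1 = 47.935800, r_a2 = 73.832968
inv(α') = inv(23.158°) + 2·(+0.200+0.452)·tan α/(30+47) = 0.03079346  ⇒  α' = 25.21349°
a' = a·cos α / cos α' = 113.9215·cos 23.158°/cos 25.21349° = 115.772127
action lengths: √(r_a1²−r_b1²) = 25.149489, √(r_a2²−r_b2²) = 36.929832
base pitch p_b = π·m·cos α = 8.546939
CR = (25.149489 + 36.929832 − 115.772127·sin 25.21349°)/8.546939 = 1.493083
contact ratio ≈ 1.4931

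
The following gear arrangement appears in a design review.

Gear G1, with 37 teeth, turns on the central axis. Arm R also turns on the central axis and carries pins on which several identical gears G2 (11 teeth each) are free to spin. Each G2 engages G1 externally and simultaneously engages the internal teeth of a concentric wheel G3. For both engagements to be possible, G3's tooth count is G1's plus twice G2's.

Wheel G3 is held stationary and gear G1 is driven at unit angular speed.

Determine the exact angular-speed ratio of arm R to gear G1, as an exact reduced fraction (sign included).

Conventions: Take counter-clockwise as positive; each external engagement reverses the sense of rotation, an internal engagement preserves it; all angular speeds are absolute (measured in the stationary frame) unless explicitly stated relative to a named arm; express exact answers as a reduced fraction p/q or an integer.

topology: planetary set — G1 37T / G2 11T / G3 59T, arm = carrier (Willis)
ring teeth: 37 + 2·11 = 59
37(ω_sun−ω_arm) = −59(ω_ring−ω_arm),  ω_ring = 0, ω_sun = 1
37(1−ω_arm) = −59(0−ω_arm)  ⇒  96·ω_arm = 37  ⇒  ω_arm = 37/96
ω_out/ω_in = 37/96

37/96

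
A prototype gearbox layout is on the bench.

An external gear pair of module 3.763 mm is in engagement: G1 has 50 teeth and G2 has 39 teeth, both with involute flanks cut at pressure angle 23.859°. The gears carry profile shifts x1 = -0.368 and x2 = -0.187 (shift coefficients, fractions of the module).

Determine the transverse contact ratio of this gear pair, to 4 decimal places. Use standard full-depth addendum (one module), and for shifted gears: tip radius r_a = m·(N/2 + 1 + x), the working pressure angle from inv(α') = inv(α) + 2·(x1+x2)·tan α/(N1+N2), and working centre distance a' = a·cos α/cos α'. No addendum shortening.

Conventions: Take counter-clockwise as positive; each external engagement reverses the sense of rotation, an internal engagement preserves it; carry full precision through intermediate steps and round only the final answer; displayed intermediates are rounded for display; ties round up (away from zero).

recognized (one external pair, fixed centres): single-mesh tooth geometry, m = 3.763, N1 = 50, N2 = 39
base radii: r_b1 = 86.035692, r_b2 = 67.107840
tip radii: r_a1 = 96.453216, r_a2 = 76.437819
inv(α') = inv(23.859°) + 2·(-0.368-0.187)·tan α/(50+39) = 0.02034895  ⇒  α' = 22.10306°
a' = a·cos α / cos α' = 167.4535·cos 23.859°/cos 22.10306° = 165.291016
action lengths: √(r_a1²−r_b1²) = 43.601405, √(r_a2²−r_b2²) = 36.596147
base pitch p_b = π·m·cos α = 10.811564
CR = (43.601405 + 36.596147 − 165.291016·sin 22.10306°)/10.811564 = 1.665150
contact ratio ≈ 1.6651

1.6651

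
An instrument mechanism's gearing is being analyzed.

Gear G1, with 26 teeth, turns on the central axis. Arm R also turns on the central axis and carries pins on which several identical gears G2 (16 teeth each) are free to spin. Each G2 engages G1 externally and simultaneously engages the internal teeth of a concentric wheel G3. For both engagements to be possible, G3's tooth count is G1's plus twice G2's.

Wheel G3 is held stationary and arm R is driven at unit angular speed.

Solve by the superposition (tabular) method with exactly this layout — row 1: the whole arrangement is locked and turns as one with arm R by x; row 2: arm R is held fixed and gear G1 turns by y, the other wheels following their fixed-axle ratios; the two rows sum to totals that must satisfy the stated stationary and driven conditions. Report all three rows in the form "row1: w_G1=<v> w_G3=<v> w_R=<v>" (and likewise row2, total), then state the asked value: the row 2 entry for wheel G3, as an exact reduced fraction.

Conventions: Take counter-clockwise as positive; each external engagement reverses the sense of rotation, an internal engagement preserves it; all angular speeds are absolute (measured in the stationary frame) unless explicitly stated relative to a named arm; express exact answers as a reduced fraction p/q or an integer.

row1: w_G1=1 w_G3=1 w_R=1
row2: w_G1=29/13 w_G3=-1 w_R=0
total: w_G1=42/13 w_G3=0 w_R=1
asked value: -1

recognized (axles ride arm R): planetary set, 26/16/58 teeth
row 1: whole set turns with the arm by x
superposition row 2 [arm held]: sun y, ring −(26/58)·y, arm 0
boundary: total ω_ring = x − (26/58)·y = 0 and total ω_arm = x = 1  ⇒  y = 29/13, x = 1
row 2 ring = −(26/58)·29/13 = -1
totals (row 1 + row 2): sun 1 + 29/13 = 42/13, ring 1 + (-1) = 0, arm 1 + 0 = 1
asked cell (row2, ring) = -1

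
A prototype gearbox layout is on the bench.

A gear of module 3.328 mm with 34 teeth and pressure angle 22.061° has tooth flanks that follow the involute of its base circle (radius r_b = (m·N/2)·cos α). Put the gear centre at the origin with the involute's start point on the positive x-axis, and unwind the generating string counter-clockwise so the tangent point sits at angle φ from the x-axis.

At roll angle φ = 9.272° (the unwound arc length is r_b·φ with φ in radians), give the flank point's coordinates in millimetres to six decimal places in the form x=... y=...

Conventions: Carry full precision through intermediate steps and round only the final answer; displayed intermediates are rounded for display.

x=53.115838 y=0.073876

recognized (one wheel, involute flank): single-mesh tooth geometry, m = 3.328, N = 34
pitch radius r_p = m·N/2 = 3.328·34/2 = 56.576000
base radius r_b = r_p·cos α = 56.576000·cos 22.061° = 52.433760
roll angle φ = 9.272° = 0.16182693 rad
x = r_b·(cos φ + φ·sin φ) = 53.115838
y = r_b·(sin φ − φ·cos φ) = 0.073876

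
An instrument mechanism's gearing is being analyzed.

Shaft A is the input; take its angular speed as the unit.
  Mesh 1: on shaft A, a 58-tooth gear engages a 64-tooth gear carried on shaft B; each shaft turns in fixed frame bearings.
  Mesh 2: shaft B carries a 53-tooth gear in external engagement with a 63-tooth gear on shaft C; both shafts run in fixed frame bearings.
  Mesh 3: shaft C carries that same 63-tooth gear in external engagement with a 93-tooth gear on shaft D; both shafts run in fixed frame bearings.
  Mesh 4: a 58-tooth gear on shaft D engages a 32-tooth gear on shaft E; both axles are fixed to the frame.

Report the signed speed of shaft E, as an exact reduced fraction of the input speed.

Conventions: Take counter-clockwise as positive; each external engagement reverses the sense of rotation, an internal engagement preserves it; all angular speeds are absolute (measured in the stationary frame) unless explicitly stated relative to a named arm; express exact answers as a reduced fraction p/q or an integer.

44573/47616

4-mesh fixed-axis compound train (all bearings frame-fixed)
mesh 1 [58T→64T]: |ω|/ω_in = 1×58/64 = 29/32, sense flips to −
mesh 2 [53T→63T]: |ω|/ω_in = (29/32)×53/63 = 1537/2016, sense flips to +
mesh 3 [63T→93T]: |ω|/ω_in = (1537/2016)×63/93 = 1537/2976, sense flips to −
mesh 4 [58T→32T]: |ω|/ω_in = (1537/2976)×58/32 = 44573/47616, sense flips to +
signed output speed (× input speed) = 44573/47616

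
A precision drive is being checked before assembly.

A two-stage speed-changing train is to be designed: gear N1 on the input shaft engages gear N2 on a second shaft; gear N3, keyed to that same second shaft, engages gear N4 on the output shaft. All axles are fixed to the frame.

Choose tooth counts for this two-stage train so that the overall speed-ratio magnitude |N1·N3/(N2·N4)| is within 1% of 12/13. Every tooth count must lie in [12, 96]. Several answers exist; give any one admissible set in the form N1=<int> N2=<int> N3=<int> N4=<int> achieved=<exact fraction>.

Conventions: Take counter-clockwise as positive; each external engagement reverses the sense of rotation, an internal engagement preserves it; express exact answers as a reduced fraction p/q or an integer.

N1=12 N2=14 N3=14 N4=13 achieved=12/13

class = fixed-axis compound train [2-stage, 12/13 wanted]
target = 12/13 in lowest terms: an exact hit needs N1·N3 = k·12 and N2·N4 = k·13 for one integer k, every count in [12, 96]; additionally prefer no 1:1 stage (N1 ≠ N2, N3 ≠ N4)
k = 1…13: no 1:1-free in-range split of k·12 and k·13 into factor pairs; take k = 14
k = 14: N1·N3 = 168 = 12·14, N2·N4 = 182 = 14·13
achieved = 12·14/(14·13) = 12/13; |achieved − target| = 0 ≤ 3/325 ✓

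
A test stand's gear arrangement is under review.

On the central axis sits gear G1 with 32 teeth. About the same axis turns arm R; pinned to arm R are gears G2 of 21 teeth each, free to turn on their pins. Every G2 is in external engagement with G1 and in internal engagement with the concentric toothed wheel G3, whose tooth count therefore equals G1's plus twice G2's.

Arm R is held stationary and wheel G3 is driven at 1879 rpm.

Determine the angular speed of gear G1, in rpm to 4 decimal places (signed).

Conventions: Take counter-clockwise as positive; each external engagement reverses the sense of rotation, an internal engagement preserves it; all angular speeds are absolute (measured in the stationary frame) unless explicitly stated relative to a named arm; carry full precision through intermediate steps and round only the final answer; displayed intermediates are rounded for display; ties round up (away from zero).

topology: planetary set — G1 32T / G2 21T / G3 74T, arm = carrier (Willis)
normalise by the input: solve with ω_ring = 1, then scale by 1879 rpm
ring teeth: 32 + 2·21 = 74
32(ω_sun−ω_arm) = −74(ω_ring−ω_arm),  ω_arm = 0, ω_ring = 1
ω_sun = 0 − (74/32)(1−0) = -37/16
scale: ω_sun = -37/16 × 1879 rpm = -4345.1875 rpm

-4345.1875 rpm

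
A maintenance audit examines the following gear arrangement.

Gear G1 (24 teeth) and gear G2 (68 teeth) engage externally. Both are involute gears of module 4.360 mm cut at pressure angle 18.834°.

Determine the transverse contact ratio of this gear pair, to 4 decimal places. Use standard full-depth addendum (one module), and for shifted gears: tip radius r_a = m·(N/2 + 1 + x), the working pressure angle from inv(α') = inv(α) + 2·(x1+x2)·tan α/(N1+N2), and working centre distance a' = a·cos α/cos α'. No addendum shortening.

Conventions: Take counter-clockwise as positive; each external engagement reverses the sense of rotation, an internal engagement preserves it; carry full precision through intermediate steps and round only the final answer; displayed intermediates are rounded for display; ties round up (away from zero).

1.7623

recognized (one external pair, fixed centres): single-mesh tooth geometry, m = 4.360, N1 = 24, N2 = 68
base radii: r_b1 = 49.518675, r_b2 = 140.302913
tip radii: r_a1 = 56.680000, r_a2 = 152.600000
no profile shift: α' = α, a' = a
action lengths: √(r_a1²−r_b1²) = 27.577585, √(r_a2²−r_b2²) = 60.015437
base pitch p_b = π·m·cos α = 12.963959
CR = (27.577585 + 60.015437 − 200.560000·sin 18.83400°)/12.963959 = 1.762329
contact ratio ≈ 1.7623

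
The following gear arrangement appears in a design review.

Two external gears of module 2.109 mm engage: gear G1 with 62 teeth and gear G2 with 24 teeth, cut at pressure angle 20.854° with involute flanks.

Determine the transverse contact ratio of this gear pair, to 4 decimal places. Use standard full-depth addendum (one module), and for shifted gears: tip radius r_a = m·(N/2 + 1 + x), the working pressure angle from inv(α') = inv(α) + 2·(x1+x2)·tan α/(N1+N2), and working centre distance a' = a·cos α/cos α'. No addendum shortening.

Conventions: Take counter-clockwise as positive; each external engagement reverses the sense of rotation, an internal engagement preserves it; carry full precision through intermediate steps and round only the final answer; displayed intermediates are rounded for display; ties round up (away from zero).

1.6563

class = single-mesh tooth geometry [involute pair 62T × 24T, m = 2.109]
base radii: r_b1 = 61.096060, r_b2 = 23.650088
tip radii: r_a1 = 67.488000, r_a2 = 27.417000
no profile shift: α' = α, a' = a
action lengths: √(r_a1²−r_b1²) = 28.668827, √(r_a2²−r_b2²) = 13.869580
base pitch p_b = π·m·cos α = 6.191578
CR = (28.668827 + 13.869580 − 90.687000·sin 20.85400°)/6.191578 = 1.656272
contact ratio ≈ 1.6563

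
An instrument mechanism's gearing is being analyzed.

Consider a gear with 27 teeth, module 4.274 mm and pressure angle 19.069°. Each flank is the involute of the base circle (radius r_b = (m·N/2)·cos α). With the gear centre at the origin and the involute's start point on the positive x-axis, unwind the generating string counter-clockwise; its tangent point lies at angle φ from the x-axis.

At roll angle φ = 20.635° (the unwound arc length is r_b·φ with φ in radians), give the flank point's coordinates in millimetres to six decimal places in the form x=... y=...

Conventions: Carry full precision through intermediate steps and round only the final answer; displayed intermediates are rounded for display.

topology: single-mesh involute geometry — m = 4.274, N = 27
pitch radius r_p = m·N/2 = 4.274·27/2 = 57.699000
base radius r_b = r_p·cos α = 57.699000·cos 19.069° = 54.532814
roll angle φ = 20.635° = 0.36014869 rad
x = r_b·(cos φ + φ·sin φ) = 57.955602
y = r_b·(sin φ − φ·cos φ) = 0.838183

x=57.955602 y=0.838183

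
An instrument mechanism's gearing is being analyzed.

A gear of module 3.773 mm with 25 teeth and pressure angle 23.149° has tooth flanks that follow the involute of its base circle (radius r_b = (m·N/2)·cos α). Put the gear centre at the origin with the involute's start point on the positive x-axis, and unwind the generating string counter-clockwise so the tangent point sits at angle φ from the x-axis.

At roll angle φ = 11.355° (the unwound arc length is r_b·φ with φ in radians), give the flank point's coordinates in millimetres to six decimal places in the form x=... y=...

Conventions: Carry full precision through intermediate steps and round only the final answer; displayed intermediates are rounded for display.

x=44.208507 y=0.112075

single-mesh involute tooth geometry (25T wheel at module 3.773)
pitch radius r_p = m·N/2 = 3.773·25/2 = 47.162500
base radius r_b = r_p·cos α = 47.162500·cos 23.149° = 43.365241
roll angle φ = 11.355° = 0.19818214 rad
x = r_b·(cos φ + φ·sin φ) = 44.208507
y = r_b·(sin φ − φ·cos φ) = 0.112075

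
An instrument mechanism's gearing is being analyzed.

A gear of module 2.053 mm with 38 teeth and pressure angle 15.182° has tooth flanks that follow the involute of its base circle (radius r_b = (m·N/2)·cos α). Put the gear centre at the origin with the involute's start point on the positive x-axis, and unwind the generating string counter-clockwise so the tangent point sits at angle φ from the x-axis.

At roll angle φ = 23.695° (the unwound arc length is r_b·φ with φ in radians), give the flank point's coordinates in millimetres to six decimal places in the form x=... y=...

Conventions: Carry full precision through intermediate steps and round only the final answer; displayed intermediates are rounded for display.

x=40.728500 y=0.872468

class = single-mesh tooth geometry [base-circle involute, m = 2.053, 38T]
pitch radius r_p = m·N/2 = 2.053·38/2 = 39.007000
base radius r_b = r_p·cos α = 39.007000·cos 15.182° = 37.645610
roll angle φ = 23.695° = 0.41355577 rad
x = r_b·(cos φ + φ·sin φ) = 40.728500
y = r_b·(sin φ − φ·cos φ) = 0.872468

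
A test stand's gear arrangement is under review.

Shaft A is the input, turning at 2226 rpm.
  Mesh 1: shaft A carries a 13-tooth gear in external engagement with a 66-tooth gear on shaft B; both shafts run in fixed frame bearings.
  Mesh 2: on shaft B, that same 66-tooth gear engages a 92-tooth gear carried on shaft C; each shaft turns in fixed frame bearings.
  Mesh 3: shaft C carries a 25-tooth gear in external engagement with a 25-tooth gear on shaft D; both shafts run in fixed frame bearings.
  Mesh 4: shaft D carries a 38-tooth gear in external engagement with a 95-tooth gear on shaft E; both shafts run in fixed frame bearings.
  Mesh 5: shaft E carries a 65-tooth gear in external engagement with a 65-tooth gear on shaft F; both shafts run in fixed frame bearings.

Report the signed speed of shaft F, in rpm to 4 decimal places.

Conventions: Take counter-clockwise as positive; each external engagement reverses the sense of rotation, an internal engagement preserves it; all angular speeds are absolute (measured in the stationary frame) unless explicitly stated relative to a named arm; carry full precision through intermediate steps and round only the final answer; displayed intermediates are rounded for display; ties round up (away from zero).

5-mesh fixed-axis compound train (all bearings frame-fixed)
mesh 1 [13T→66T]: ω = 2226.0000×13/66 = 438.4545 rpm, sense flips to −
mesh 2 [66T→92T]: ω = 438.4545×66/92 = 314.5435 rpm, sense flips to +
mesh 3 [25T→25T]: ω = 314.5435×25/25 = 314.5435 rpm, sense flips to −
mesh 4 [38T→95T]: ω = 314.5435×38/95 = 125.8174 rpm, sense flips to +
mesh 5 [65T→65T]: ω = 125.8174×65/65 = 125.8174 rpm, sense flips to −
signed output speed = -125.8174 rpm

-125.8174 rpm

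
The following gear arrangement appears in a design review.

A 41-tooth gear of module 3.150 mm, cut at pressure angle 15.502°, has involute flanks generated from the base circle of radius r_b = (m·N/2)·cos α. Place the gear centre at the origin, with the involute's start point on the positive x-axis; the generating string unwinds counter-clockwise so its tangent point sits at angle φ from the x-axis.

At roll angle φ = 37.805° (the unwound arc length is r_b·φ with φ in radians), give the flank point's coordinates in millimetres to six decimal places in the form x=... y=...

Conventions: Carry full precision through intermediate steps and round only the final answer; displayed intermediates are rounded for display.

x=74.332269 y=5.702989

topology: single-mesh involute geometry — m = 3.150, N = 41
pitch radius r_p = m·N/2 = 3.150·41/2 = 64.575000
base radius r_b = r_p·cos α = 64.575000·cos 15.502° = 62.225834
roll angle φ = 37.805° = 0.65982172 rad
x = r_b·(cos φ + φ·sin φ) = 74.332269
y = r_b·(sin φ − φ·cos φ) = 5.702989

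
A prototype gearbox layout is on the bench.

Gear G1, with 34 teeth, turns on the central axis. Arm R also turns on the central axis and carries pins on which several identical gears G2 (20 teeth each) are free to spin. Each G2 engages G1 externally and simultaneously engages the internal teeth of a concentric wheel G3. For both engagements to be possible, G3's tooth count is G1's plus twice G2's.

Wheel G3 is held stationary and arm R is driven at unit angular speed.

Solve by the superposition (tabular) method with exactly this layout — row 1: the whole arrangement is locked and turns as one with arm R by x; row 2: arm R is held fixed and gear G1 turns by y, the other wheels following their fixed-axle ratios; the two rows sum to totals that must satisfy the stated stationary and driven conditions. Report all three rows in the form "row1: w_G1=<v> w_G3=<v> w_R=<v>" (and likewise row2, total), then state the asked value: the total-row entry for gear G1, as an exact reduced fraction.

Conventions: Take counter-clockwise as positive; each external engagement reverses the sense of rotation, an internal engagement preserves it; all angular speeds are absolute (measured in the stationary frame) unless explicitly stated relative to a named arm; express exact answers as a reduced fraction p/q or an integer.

class = planetary set [G3 = 34+2·20 = 74; Willis about the carrier]
row 1 — lock + rotate with arm: ω_sun = ω_ring = ω_arm = x
row 2 (arm held, sun turns y): ω_ring = −(34/74)·y, ω_arm = 0
boundary: total ω_ring = x − (34/74)·y = 0 and total ω_arm = x = 1  ⇒  y = 37/17, x = 1
row 2 ring = −(34/74)·37/17 = -1
totals (row 1 + row 2): sun 1 + 37/17 = 54/17, ring 1 + (-1) = 0, arm 1 + 0 = 1
asked cell (total, sun) = 54/17

row1: w_G1=1 w_G3=1 w_R=1
row2: w_G1=37/17 w_G3=-1 w_R=0
total: w_G1=54/17 w_G3=0 w_R=1
asked value: 54/17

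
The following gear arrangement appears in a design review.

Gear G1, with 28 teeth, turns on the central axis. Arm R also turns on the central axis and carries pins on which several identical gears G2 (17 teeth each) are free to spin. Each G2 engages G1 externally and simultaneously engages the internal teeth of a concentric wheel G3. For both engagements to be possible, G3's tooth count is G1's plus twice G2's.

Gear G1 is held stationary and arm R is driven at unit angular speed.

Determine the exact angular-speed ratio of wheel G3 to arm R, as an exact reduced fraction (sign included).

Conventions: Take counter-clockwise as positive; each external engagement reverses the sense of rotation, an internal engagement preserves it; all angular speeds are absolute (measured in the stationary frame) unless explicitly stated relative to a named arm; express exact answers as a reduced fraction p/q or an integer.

planetary set (28T centre, 17T on arm, 62T internal) — Willis relation
ring teeth: 28 + 2·17 = 62
28(ω_sun−ω_arm) = −62(ω_ring−ω_arm),  ω_sun = 0, ω_arm = 1
ω_ring = 1 − (28/62)(0−1) = 45/31
ω_out/ω_in = 45/31

45/31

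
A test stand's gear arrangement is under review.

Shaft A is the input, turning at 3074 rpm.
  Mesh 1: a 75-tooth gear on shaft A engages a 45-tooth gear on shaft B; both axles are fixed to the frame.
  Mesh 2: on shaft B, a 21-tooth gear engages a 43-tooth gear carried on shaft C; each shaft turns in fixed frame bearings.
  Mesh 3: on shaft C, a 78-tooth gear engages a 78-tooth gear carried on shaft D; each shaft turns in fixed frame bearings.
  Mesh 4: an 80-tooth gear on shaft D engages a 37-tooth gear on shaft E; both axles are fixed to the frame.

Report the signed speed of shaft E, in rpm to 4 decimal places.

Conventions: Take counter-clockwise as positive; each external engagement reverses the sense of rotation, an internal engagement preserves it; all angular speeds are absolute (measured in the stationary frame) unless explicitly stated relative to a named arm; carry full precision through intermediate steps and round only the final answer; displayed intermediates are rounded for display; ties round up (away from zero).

+5409.9309 rpm

class = fixed-axis compound train [4 meshes; 4 ratios multiply, 4 sense flips]
mesh 1 [75T→45T]: ω = 3074.0000×75/45 = 5123.3333 rpm, sense flips to −
mesh 2 [21T→43T]: ω = 5123.3333×21/43 = 2502.0930 rpm, sense flips to +
mesh 3 [78T→78T]: ω = 2502.0930×78/78 = 2502.0930 rpm, sense flips to −
mesh 4 [80T→37T]: ω = 2502.0930×80/37 = 5409.9309 rpm, sense flips to +
signed output speed = +5409.9309 rpm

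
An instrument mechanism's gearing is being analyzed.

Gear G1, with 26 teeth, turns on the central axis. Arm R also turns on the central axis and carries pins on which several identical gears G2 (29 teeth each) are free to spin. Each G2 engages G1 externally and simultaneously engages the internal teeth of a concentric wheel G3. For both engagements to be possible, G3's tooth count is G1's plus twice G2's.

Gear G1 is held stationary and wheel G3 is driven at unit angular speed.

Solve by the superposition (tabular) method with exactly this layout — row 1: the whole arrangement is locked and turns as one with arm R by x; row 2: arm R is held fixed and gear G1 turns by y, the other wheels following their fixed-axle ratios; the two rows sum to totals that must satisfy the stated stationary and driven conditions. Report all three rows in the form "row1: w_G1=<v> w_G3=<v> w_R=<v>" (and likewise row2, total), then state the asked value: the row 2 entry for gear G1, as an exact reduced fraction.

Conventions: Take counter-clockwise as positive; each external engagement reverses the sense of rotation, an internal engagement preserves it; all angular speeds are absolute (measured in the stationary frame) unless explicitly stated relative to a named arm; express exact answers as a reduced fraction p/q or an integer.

recognized (axles ride arm R): planetary set, 26/29/84 teeth
row 1 — lock + rotate with arm: ω_sun = ω_ring = ω_arm = x
superposition row 2 [arm held]: sun y, ring −(26/84)·y, arm 0
boundary: total ω_sun = x + y = 0 and total ω_ring = x − (26/84)·y = 1  ⇒  y = -42/55, x = 42/55
row 2 ring = −(26/84)·(-42/55) = 13/55
totals (row 1 + row 2): sun 42/55 + (-42/55) = 0, ring 42/55 + 13/55 = 1, arm 42/55 + 0 = 42/55
asked cell (row2, sun) = -42/55

row1: w_G1=42/55 w_G3=42/55 w_R=42/55
row2: w_G1=-42/55 w_G3=13/55 w_R=0
total: w_G1=0 w_G3=1 w_R=42/55
asked value: -42/55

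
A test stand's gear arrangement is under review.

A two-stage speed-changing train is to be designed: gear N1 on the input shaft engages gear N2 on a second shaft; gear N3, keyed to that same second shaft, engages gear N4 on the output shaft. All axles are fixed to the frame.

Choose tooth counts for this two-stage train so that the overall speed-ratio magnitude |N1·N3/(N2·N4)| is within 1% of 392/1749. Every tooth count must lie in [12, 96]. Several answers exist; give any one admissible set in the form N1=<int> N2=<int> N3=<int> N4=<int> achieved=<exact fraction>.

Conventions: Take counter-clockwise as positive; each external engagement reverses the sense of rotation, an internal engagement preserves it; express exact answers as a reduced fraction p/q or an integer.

N1=14 N2=33 N3=28 N4=53 achieved=392/1749

topology: fixed-axis compound train — 2 stages, target 392/1749
target = 392/1749 in lowest terms: an exact hit needs N1·N3 = k·392 and N2·N4 = k·1749 for one integer k, every count in [12, 96]; additionally prefer no 1:1 stage (N1 ≠ N2, N3 ≠ N4)
k = 1: N1·N3 = 392 = 14·28, N2·N4 = 1749 = 33·53
achieved = 14·28/(33·53) = 392/1749; |achieved − target| = 0 ≤ 98/43725 ✓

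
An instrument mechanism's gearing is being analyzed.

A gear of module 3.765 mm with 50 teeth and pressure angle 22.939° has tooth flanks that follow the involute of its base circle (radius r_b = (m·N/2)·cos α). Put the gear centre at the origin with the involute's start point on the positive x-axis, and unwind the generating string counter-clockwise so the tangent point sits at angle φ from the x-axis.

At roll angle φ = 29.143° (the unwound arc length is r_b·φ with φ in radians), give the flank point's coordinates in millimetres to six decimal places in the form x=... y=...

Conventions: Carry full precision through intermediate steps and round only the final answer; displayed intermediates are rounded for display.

class = single-mesh tooth geometry [base-circle involute, m = 3.765, 50T]
pitch radius r_p = m·N/2 = 3.765·50/2 = 94.125000
base radius r_b = r_p·cos α = 94.125000·cos 22.939° = 86.681625
roll angle φ = 29.143° = 0.50864130 rad
x = r_b·(cos φ + φ·sin φ) = 97.179700
y = r_b·(sin φ − φ·cos φ) = 3.704784

x=97.179700 y=3.704784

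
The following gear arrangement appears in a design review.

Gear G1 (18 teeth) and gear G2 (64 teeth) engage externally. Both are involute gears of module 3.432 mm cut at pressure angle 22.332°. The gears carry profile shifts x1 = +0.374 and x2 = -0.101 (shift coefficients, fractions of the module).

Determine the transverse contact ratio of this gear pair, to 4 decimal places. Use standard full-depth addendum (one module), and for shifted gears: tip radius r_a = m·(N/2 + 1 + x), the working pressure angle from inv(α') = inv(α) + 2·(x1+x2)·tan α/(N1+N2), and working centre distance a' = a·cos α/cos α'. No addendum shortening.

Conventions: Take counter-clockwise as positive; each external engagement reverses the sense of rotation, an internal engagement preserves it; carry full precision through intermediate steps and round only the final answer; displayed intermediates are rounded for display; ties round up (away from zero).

1.4722

class = single-mesh tooth geometry [involute pair 18T × 64T, m = 3.432]
base radii: r_b1 = 28.571327, r_b2 = 101.586941
tip radii: r_a1 = 35.603568, r_a2 = 112.909368
inv(α') = inv(22.332°) + 2·(+0.374-0.101)·tan α/(18+64) = 0.02375077  ⇒  α' = 23.22075°
a' = a·cos α / cos α' = 140.7120·cos 22.332°/cos 23.22075° = 141.631469
action lengths: √(r_a1²−r_b1²) = 21.243665, √(r_a2²−r_b2²) = 49.281018
base pitch p_b = π·m·cos α = 9.973275
CR = (21.243665 + 49.281018 − 141.631469·sin 23.22075°)/9.973275 = 1.472231
contact ratio ≈ 1.4722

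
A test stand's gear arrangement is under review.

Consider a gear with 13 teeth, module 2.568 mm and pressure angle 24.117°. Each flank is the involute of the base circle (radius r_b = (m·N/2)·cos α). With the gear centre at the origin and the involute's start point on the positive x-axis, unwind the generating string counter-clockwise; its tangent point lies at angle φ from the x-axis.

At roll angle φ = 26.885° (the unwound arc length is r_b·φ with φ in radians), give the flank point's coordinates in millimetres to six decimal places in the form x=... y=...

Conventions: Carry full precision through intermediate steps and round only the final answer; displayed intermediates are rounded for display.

topology: single-mesh involute geometry — m = 2.568, N = 13
pitch radius r_p = m·N/2 = 2.568·13/2 = 16.692000
base radius r_b = r_p·cos α = 16.692000·cos 24.117° = 15.235005
roll angle φ = 26.885° = 0.46923177 rad
x = r_b·(cos φ + φ·sin φ) = 16.821017
y = r_b·(sin φ − φ·cos φ) = 0.513205

x=16.821017 y=0.513205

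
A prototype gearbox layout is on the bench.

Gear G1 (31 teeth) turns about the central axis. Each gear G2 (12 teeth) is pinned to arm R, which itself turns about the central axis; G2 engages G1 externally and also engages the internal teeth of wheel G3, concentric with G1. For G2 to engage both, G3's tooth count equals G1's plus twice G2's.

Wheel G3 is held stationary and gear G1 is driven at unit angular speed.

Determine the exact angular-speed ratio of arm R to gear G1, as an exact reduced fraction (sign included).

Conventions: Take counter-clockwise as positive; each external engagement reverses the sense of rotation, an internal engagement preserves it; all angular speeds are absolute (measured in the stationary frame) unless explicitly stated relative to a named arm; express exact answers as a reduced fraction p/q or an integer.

31/86

class = planetary set [G3 = 31+2·12 = 55; Willis about the carrier]
ring teeth: 31 + 2·12 = 55
31(ω_sun−ω_arm) = −55(ω_ring−ω_arm),  ω_ring = 0, ω_sun = 1
31(1−ω_arm) = −55(0−ω_arm)  ⇒  86·ω_arm = 31  ⇒  ω_arm = 31/86
ω_out/ω_in = 31/86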